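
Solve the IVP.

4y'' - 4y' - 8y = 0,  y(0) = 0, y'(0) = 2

General solution: y = C₁e^(2x) + C₂e^(-x)
Applying ICs: C₁ = 2/3, C₂ = -2/3
Particular solution: y = (2/3)e^(2x) - (2/3)e^(-x)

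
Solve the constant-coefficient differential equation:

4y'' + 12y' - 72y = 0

Characteristic equation: 4r² + 12r - 72 = 0
Divide by 4: r² + 3r - 18 = 0
Roots: r = 3, -6 (distinct real)
General solution: y = C₁e^(3x) + C₂e^(-6x)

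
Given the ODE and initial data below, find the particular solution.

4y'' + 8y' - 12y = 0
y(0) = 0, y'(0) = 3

General solution: y = C₁e^x + C₂e^(-3x)
Applying ICs: C₁ = 3/4, C₂ = -3/4
Particular solution: y = (3/4)e^x - (3/4)e^(-3x)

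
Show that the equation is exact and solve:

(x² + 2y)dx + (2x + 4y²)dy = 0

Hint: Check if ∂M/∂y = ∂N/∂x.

Verify exactness: ∂M/∂y = ∂N/∂x ✓
Find F(x,y) such that ∂F/∂x = M, ∂F/∂y = N
Solution: x³/3 + 2xy + 4y³/3 = C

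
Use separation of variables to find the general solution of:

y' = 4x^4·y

Separating variables and integrating:
ln|y| = 4x^5/5 + C

General solution: y = Ce^(4x^5/5)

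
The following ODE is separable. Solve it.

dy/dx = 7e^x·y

Separating variables and integrating:
ln|y| = 7e^x + C

General solution: y = Ce^(7e^x)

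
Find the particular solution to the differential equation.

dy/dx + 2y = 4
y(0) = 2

General solution: y = 2 + Ce^(-2x)
Applying y(0) = 2: C = 2 - 2 = 0
Particular solution: y = 2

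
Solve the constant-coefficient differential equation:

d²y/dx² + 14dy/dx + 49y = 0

Characteristic equation: r² + 14r + 49 = 0
Factored: (r + 7)² = 0
Repeated root: r = -7
General solution: y = (C₁ + C₂x)e^(-7x)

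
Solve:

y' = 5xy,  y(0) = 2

General solution: y = Ce^(5x²/2)
Applying IC y(0) = 2:
Particular solution: y = 2e^(5x²/2)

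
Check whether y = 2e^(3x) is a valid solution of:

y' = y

Verification:
y = 2e^(3x)
y' = 6e^(3x)
But y = 2e^(3x)
y' ≠ y — the derivative does not match

No, it is not a solution.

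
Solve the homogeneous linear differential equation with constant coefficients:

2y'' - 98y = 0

Characteristic equation: 2r² - 98 = 0
Divide by 2: r² - 49 = 0
Roots: r = 7, -7 (distinct real)
General solution: y = C₁e^(7x) + C₂e^(-7x)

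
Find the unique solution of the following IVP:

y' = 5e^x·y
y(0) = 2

General solution: y = Ce^(5e^x)
Applying IC y(0) = 2:
Particular solution: y = 2e^(5(e^x - 1))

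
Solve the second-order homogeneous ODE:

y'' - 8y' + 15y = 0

Characteristic equation: r² - 8r + 15 = 0
Roots: r = 5, 3 (distinct real)
General solution: y = C₁e^(5x) + C₂e^(3x)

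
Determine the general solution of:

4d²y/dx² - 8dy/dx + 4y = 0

Characteristic equation: 4r² - 8r + 4 = 0
Divide by 4: r² - 2r + 1 = 0
Factored: (r - 1)² = 0
Repeated root: r = 1
General solution: y = (C₁ + C₂x)e^x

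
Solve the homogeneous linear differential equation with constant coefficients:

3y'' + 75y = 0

Characteristic equation: 3r² + 75 = 0
Divide by 3: r² + 25 = 0
Roots: r = ±5i (complex conjugates)
General solution: y = C₁cos(5x) + C₂sin(5x)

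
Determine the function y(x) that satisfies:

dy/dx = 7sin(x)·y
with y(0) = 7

General solution: y = Ce^(-7cos(x))
Applying IC y(0) = 7:
Particular solution: y = 7e^(7(1-cos(x)))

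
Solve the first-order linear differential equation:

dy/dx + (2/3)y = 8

Using integrating factor method:

General solution: y = 12 + Ce^(-2x/3)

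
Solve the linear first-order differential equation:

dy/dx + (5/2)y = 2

Using integrating factor method:

General solution: y = 4/5 + Ce^(-5x/2)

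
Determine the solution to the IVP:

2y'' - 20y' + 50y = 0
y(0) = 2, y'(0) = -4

General solution: y = (C₁ + C₂x)e^(5x)
Repeated root r = 5
Applying ICs: C₁ = 2, C₂ = -14
Particular solution: y = (2 - 14x)e^(5x)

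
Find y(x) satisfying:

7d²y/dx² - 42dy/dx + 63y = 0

Characteristic equation: 7r² - 42r + 63 = 0
Divide by 7: r² - 6r + 9 = 0
Factored: (r - 3)² = 0
Repeated root: r = 3
General solution: y = (C₁ + C₂x)e^(3x)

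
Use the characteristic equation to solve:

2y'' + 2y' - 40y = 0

Characteristic equation: 2r² + 2r - 40 = 0
Divide by 2: r² + r - 20 = 0
Roots: r = 4, -5 (distinct real)
General solution: y = C₁e^(4x) + C₂e^(-5x)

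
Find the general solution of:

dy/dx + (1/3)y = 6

Using integrating factor method:

General solution: y = 18 + Ce^(-x/3)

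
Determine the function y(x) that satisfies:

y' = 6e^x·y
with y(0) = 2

General solution: y = Ce^(6e^x)
Applying IC y(0) = 2:
Particular solution: y = 2e^(6(e^x - 1))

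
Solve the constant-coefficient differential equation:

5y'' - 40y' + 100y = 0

Characteristic equation: 5r² - 40r + 100 = 0
Divide by 5: r² - 8r + 20 = 0
Roots: r = 4 ± 2i (complex conjugates)
General solution: y = e^(4x)(C₁cos(2x) + C₂sin(2x))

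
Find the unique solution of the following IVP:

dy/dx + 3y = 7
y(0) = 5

General solution: y = 7/3 + Ce^(-3x)
Applying y(0) = 5: C = 5 - 7/3 = 8/3
Particular solution: y = 7/3 + (8/3)e^(-3x)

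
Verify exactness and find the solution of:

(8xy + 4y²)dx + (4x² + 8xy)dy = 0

Verify exactness: ∂M/∂y = ∂N/∂x ✓
Find F(x,y) such that ∂F/∂x = M, ∂F/∂y = N
Solution: 4x²y + 4xy² = C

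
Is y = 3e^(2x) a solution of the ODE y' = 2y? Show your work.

Verification:
y = 3e^(2x)
y' = 6e^(2x)
2y = 6e^(2x)
y' = 2y ✓

Yes, it is a solution.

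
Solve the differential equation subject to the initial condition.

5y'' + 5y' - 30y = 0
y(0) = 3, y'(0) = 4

General solution: y = C₁e^(2x) + C₂e^(-3x)
Applying ICs: C₁ = 13/5, C₂ = 2/5
Particular solution: y = (13/5)e^(2x) + (2/5)e^(-3x)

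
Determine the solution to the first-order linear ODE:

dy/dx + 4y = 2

Using integrating factor method:

General solution: y = 1/2 + Ce^(-4x)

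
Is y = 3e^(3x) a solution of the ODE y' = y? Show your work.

Verification:
y = 3e^(3x)
y' = 9e^(3x)
But y = 3e^(3x)
y' ≠ y — the derivative does not match

No, it is not a solution.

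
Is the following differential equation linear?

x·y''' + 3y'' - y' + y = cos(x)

Yes. Linear (y and its derivatives appear to the first power only, no products of y terms)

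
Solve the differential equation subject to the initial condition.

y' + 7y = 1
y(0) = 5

General solution: y = 1/7 + Ce^(-7x)
Applying y(0) = 5: C = 5 - 1/7 = 34/7
Particular solution: y = 1/7 + (34/7)e^(-7x)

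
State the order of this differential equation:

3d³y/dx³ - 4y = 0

The order is 3 (highest derivative is of order 3).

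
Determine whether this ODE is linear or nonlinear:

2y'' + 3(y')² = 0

Nonlinear ((y')² term)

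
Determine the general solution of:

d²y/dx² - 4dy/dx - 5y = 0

Characteristic equation: r² - 4r - 5 = 0
Roots: r = 5, -1 (distinct real)
General solution: y = C₁e^(5x) + C₂e^(-x)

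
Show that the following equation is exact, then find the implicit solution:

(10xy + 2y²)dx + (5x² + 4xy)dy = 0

Verify exactness: ∂M/∂y = ∂N/∂x ✓
Find F(x,y) such that ∂F/∂x = M, ∂F/∂y = N
Solution: 5x²y + 2xy² = C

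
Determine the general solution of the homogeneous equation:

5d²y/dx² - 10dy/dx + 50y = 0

Characteristic equation: 5r² - 10r + 50 = 0
Divide by 5: r² - 2r + 10 = 0
Roots: r = 1 ± 3i (complex conjugates)
General solution: y = e^x(C₁cos(3x) + C₂sin(3x))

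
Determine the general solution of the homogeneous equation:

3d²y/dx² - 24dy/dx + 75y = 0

Characteristic equation: 3r² - 24r + 75 = 0
Divide by 3: r² - 8r + 25 = 0
Roots: r = 4 ± 3i (complex conjugates)
General solution: y = e^(4x)(C₁cos(3x) + C₂sin(3x))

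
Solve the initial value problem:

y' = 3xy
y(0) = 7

General solution: y = Ce^(3x²/2)
Applying IC y(0) = 7:
Particular solution: y = 7e^(3x²/2)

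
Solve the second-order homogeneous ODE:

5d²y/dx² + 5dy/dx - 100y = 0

Characteristic equation: 5r² + 5r - 100 = 0
Divide by 5: r² + r - 20 = 0
Roots: r = 4, -5 (distinct real)
General solution: y = C₁e^(4x) + C₂e^(-5x)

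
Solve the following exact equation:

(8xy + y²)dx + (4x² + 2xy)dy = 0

Verify exactness: ∂M/∂y = ∂N/∂x ✓
Find F(x,y) such that ∂F/∂x = M, ∂F/∂y = N
Solution: 4x²y + xy² = C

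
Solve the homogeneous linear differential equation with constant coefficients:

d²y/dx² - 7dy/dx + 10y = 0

Characteristic equation: r² - 7r + 10 = 0
Roots: r = 2, 5 (distinct real)
General solution: y = C₁e^(2x) + C₂e^(5x)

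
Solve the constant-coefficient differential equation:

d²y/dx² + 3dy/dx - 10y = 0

Characteristic equation: r² + 3r - 10 = 0
Roots: r = 2, -5 (distinct real)
General solution: y = C₁e^(2x) + C₂e^(-5x)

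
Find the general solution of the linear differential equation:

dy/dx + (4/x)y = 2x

Using integrating factor method:

General solution: y = (1/3)x^2 + Cx^(-4)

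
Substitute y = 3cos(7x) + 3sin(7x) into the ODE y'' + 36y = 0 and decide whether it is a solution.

Verification:
y'' = -147cos(7x) - 147sin(7x)
y'' + 36y ≠ 0 (frequency mismatch: got 49 instead of 36)

No, it is not a solution.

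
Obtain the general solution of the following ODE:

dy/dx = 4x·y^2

Separating variables and integrating:
-1/y = 2x^2 + C

General solution: y^-1 = -2x^2 + C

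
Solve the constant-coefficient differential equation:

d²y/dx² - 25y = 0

Characteristic equation: r² - 25 = 0
Roots: r = 5, -5 (distinct real)
General solution: y = C₁e^(5x) + C₂e^(-5x)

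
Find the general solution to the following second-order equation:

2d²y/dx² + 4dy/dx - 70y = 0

Characteristic equation: 2r² + 4r - 70 = 0
Divide by 2: r² + 2r - 35 = 0
Roots: r = 5, -7 (distinct real)
General solution: y = C₁e^(5x) + C₂e^(-7x)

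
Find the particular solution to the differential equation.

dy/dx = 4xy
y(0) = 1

General solution: y = Ce^(2x²)
Applying IC y(0) = 1:
Particular solution: y = e^(2x²)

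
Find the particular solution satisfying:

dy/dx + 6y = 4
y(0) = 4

General solution: y = 2/3 + Ce^(-6x)
Applying y(0) = 4: C = 4 - 2/3 = 10/3
Particular solution: y = 2/3 + (10/3)e^(-6x)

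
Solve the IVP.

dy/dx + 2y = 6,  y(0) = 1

General solution: y = 3 + Ce^(-2x)
Applying y(0) = 1: C = 1 - 3 = -2
Particular solution: y = 3 - 2e^(-2x)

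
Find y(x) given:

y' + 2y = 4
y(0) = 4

General solution: y = 2 + Ce^(-2x)
Applying y(0) = 4: C = 4 - 2 = 2
Particular solution: y = 2 + 2e^(-2x)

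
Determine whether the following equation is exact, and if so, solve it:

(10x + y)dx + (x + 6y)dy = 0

Verify exactness: ∂M/∂y = ∂N/∂x ✓
Find F(x,y) such that ∂F/∂x = M, ∂F/∂y = N
Solution: 5x² + xy + 3y² = C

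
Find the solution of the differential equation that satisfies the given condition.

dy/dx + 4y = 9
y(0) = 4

General solution: y = 9/4 + Ce^(-4x)
Applying y(0) = 4: C = 4 - 9/4 = 7/4
Particular solution: y = 9/4 + (7/4)e^(-4x)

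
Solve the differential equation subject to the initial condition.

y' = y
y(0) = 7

General solution: y = Ce^x
Applying IC y(0) = 7:
Particular solution: y = 7e^x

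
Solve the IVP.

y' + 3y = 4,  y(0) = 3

General solution: y = 4/3 + Ce^(-3x)
Applying y(0) = 3: C = 3 - 4/3 = 5/3
Particular solution: y = 4/3 + (5/3)e^(-3x)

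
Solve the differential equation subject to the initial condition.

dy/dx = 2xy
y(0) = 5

General solution: y = Ce^(x²)
Applying IC y(0) = 5:
Particular solution: y = 5e^(x²)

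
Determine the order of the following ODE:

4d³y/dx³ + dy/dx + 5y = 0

The order is 3 (highest derivative is of order 3).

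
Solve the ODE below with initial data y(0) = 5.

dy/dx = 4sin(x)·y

General solution: y = Ce^(-4cos(x))
Applying IC y(0) = 5:
Particular solution: y = 5e^(4(1-cos(x)))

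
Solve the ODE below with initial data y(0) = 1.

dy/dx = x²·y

General solution: y = Ce^(x³/3)
Applying IC y(0) = 1:
Particular solution: y = e^(x³/3)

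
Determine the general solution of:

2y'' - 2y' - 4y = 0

Characteristic equation: 2r² - 2r - 4 = 0
Divide by 2: r² - r - 2 = 0
Roots: r = 2, -1 (distinct real)
General solution: y = C₁e^(2x) + C₂e^(-x)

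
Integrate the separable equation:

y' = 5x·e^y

Separating variables and integrating:
-e^(-y) = 5x²/2 + C

General solution: y = -ln(C - 5x²/2)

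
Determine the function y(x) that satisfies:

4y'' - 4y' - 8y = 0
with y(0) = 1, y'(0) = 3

General solution: y = C₁e^(2x) + C₂e^(-x)
Applying ICs: C₁ = 4/3, C₂ = -1/3
Particular solution: y = (4/3)e^(2x) - (1/3)e^(-x)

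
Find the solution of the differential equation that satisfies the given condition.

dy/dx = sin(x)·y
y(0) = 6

General solution: y = Ce^(-cos(x))
Applying IC y(0) = 6:
Particular solution: y = 6e^(1-cos(x))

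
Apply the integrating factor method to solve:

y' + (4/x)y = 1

Using integrating factor method:

General solution: y = (1/5)x + Cx^(-4)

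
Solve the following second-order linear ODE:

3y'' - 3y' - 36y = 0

Characteristic equation: 3r² - 3r - 36 = 0
Divide by 3: r² - r - 12 = 0
Roots: r = 4, -3 (distinct real)
General solution: y = C₁e^(4x) + C₂e^(-3x)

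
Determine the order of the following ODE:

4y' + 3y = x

The order is 1 (highest derivative is of order 1).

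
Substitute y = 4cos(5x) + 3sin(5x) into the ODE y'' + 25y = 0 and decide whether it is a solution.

Verification:
y'' = -100cos(5x) - 75sin(5x)
y'' + 25y = 0 ✓

Yes, it is a solution.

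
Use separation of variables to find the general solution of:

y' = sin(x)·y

Separating variables and integrating:
ln|y| = -cos(x) + C

General solution: y = Ce^(-cos(x))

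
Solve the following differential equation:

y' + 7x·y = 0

Using integrating factor method:

General solution: y = Ce^(-7x^2/2)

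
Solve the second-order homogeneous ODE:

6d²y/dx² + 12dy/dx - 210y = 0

Characteristic equation: 6r² + 12r - 210 = 0
Divide by 6: r² + 2r - 35 = 0
Roots: r = 5, -7 (distinct real)
General solution: y = C₁e^(5x) + C₂e^(-7x)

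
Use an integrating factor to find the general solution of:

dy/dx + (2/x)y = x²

Using integrating factor method:

General solution: y = (1/5)x^3 + Cx^(-2)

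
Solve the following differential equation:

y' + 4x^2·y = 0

Using integrating factor method:

General solution: y = Ce^(-4x^3/3)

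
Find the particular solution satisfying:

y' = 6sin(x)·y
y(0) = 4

General solution: y = Ce^(-6cos(x))
Applying IC y(0) = 4:
Particular solution: y = 4e^(6(1-cos(x)))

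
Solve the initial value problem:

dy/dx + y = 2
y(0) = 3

General solution: y = 2 + Ce^(-x)
Applying y(0) = 3: C = 3 - 2 = 1
Particular solution: y = 2 + e^(-x)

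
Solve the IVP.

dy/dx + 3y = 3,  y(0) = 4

General solution: y = 1 + Ce^(-3x)
Applying y(0) = 4: C = 4 - 1 = 3
Particular solution: y = 1 + 3e^(-3x)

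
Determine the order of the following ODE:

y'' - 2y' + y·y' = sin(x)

The order is 2 (highest derivative is of order 2).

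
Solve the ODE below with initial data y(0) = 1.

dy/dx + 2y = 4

General solution: y = 2 + Ce^(-2x)
Applying y(0) = 1: C = 1 - 2 = -1
Particular solution: y = 2 - e^(-2x)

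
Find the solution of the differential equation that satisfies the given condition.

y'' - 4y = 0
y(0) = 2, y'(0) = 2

General solution: y = C₁e^(2x) + C₂e^(-2x)
Applying ICs: C₁ = 3/2, C₂ = 1/2
Particular solution: y = (3/2)e^(2x) + (1/2)e^(-2x)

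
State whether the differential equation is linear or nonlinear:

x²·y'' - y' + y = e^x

Linear (y and its derivatives appear to the first power only, no products of y terms)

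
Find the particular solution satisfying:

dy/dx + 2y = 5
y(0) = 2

General solution: y = 5/2 + Ce^(-2x)
Applying y(0) = 2: C = 2 - 5/2 = -1/2
Particular solution: y = 5/2 - (1/2)e^(-2x)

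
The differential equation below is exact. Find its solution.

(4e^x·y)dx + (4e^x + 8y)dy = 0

Verify exactness: ∂M/∂y = ∂N/∂x ✓
Find F(x,y) such that ∂F/∂x = M, ∂F/∂y = N
Solution: 4e^x·y + 4y² = C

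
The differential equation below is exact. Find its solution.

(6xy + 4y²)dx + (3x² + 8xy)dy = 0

Verify exactness: ∂M/∂y = ∂N/∂x ✓
Find F(x,y) such that ∂F/∂x = M, ∂F/∂y = N
Solution: 3x²y + 4xy² = C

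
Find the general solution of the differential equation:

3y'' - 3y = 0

Characteristic equation: 3r² - 3 = 0
Divide by 3: r² - 1 = 0
Roots: r = 1, -1 (distinct real)
General solution: y = C₁e^x + C₂e^(-x)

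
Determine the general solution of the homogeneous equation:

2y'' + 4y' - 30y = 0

Characteristic equation: 2r² + 4r - 30 = 0
Divide by 2: r² + 2r - 15 = 0
Roots: r = 3, -5 (distinct real)
General solution: y = C₁e^(3x) + C₂e^(-5x)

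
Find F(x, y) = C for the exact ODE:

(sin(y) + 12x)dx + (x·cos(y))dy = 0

Verify exactness: ∂M/∂y = ∂N/∂x ✓
Find F(x,y) such that ∂F/∂x = M, ∂F/∂y = N
Solution: x·sin(y) + 6x² = C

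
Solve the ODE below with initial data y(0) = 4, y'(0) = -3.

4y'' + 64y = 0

General solution: y = C₁cos(4x) + C₂sin(4x)
Complex roots r = ±4i
Applying ICs: C₁ = 4, C₂ = -3/4
Particular solution: y = 4cos(4x) - (3/4)sin(4x)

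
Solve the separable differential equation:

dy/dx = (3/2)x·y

Separating variables and integrating:
ln|y| = 3x^2/4 + C

General solution: y = Ce^(3x^2/4)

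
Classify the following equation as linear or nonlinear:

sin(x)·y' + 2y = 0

Linear (y and its derivatives appear to the first power only, no products of y terms)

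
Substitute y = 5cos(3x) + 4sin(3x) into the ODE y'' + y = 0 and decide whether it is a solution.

Verification:
y'' = -45cos(3x) - 36sin(3x)
y'' + y ≠ 0 (frequency mismatch: got 9 instead of 1)

No, it is not a solution.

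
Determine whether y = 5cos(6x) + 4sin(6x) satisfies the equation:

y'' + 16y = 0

Verification:
y'' = -180cos(6x) - 144sin(6x)
y'' + 16y ≠ 0 (frequency mismatch: got 36 instead of 16)

No, it is not a solution.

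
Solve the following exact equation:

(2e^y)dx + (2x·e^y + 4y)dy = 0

Verify exactness: ∂M/∂y = ∂N/∂x ✓
Find F(x,y) such that ∂F/∂x = M, ∂F/∂y = N
Solution: 2x·e^y + 2y² = C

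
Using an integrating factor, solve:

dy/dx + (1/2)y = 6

Using integrating factor method:

General solution: y = 12 + Ce^(-x/2)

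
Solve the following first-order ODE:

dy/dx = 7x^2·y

Separating variables and integrating:
ln|y| = 7x^3/3 + C

General solution: y = Ce^(7x^3/3)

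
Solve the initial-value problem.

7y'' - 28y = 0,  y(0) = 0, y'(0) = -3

General solution: y = C₁e^(2x) + C₂e^(-2x)
Applying ICs: C₁ = -3/4, C₂ = 3/4
Particular solution: y = -(3/4)e^(2x) + (3/4)e^(-2x)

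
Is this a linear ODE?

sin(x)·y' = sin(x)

Yes. Linear (y and its derivatives appear to the first power only, no products of y terms)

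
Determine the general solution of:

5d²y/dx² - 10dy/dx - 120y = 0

Characteristic equation: 5r² - 10r - 120 = 0
Divide by 5: r² - 2r - 24 = 0
Roots: r = 6, -4 (distinct real)
General solution: y = C₁e^(6x) + C₂e^(-4x)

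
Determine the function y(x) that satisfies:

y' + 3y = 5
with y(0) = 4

General solution: y = 5/3 + Ce^(-3x)
Applying y(0) = 4: C = 4 - 5/3 = 7/3
Particular solution: y = 5/3 + (7/3)e^(-3x)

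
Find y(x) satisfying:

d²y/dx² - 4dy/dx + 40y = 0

Characteristic equation: r² - 4r + 40 = 0
Roots: r = 2 ± 6i (complex conjugates)
General solution: y = e^(2x)(C₁cos(6x) + C₂sin(6x))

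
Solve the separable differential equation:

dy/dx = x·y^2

Separating variables and integrating:
-1/y = x^2/2 + C

General solution: y^-1 = (-1/2)x^2 + C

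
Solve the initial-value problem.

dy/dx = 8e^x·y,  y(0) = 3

General solution: y = Ce^(8e^x)
Applying IC y(0) = 3:
Particular solution: y = 3e^(8(e^x - 1))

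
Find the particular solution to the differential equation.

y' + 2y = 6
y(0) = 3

General solution: y = 3 + Ce^(-2x)
Applying y(0) = 3: C = 3 - 3 = 0
Particular solution: y = 3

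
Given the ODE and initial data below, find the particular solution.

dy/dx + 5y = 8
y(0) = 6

General solution: y = 8/5 + Ce^(-5x)
Applying y(0) = 6: C = 6 - 8/5 = 22/5
Particular solution: y = 8/5 + (22/5)e^(-5x)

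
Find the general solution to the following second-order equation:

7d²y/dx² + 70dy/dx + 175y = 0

Characteristic equation: 7r² + 70r + 175 = 0
Divide by 7: r² + 10r + 25 = 0
Factored: (r + 5)² = 0
Repeated root: r = -5
General solution: y = (C₁ + C₂x)e^(-5x)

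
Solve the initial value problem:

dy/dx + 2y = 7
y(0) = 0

General solution: y = 7/2 + Ce^(-2x)
Applying y(0) = 0: C = 0 - 7/2 = -7/2
Particular solution: y = 7/2 - (7/2)e^(-2x)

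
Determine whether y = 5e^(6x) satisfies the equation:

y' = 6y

Verification:
y = 5e^(6x)
y' = 30e^(6x)
6y = 30e^(6x)
y' = 6y ✓

Yes, it is a solution.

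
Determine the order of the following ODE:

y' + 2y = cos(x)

The order is 1 (highest derivative is of order 1).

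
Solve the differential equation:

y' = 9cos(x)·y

Separating variables and integrating:
ln|y| = 9sin(x) + C

General solution: y = Ce^(9sin(x))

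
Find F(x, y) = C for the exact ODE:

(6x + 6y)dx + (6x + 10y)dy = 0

Verify exactness: ∂M/∂y = ∂N/∂x ✓
Find F(x,y) such that ∂F/∂x = M, ∂F/∂y = N
Solution: 3x² + 6xy + 5y² = C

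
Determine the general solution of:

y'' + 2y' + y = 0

Characteristic equation: r² + 2r + 1 = 0
Factored: (r + 1)² = 0
Repeated root: r = -1
General solution: y = (C₁ + C₂x)e^(-x)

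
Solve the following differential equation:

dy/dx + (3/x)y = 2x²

Using integrating factor method:

General solution: y = (1/3)x^3 + Cx^(-3)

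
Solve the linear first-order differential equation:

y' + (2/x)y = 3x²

Using integrating factor method:

General solution: y = (3/5)x^3 + Cx^(-2)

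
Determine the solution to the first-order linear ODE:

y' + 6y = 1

Using integrating factor method:

General solution: y = 1/6 + Ce^(-6x)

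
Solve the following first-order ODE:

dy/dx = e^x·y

Separating variables and integrating:
ln|y| = e^x + C

General solution: y = Ce^(e^x)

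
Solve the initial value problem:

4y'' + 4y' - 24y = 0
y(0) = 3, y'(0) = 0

General solution: y = C₁e^(2x) + C₂e^(-3x)
Applying ICs: C₁ = 9/5, C₂ = 6/5
Particular solution: y = (9/5)e^(2x) + (6/5)e^(-3x)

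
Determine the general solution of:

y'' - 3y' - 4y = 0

Characteristic equation: r² - 3r - 4 = 0
Roots: r = 4, -1 (distinct real)
General solution: y = C₁e^(4x) + C₂e^(-x)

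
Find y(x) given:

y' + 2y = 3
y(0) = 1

General solution: y = 3/2 + Ce^(-2x)
Applying y(0) = 1: C = 1 - 3/2 = -1/2
Particular solution: y = 3/2 - (1/2)e^(-2x)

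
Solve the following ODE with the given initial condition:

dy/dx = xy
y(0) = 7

General solution: y = Ce^(x²/2)
Applying IC y(0) = 7:
Particular solution: y = 7e^(x²/2)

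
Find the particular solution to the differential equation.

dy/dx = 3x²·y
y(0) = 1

General solution: y = Ce^(x³)
Applying IC y(0) = 1:
Particular solution: y = e^(x³)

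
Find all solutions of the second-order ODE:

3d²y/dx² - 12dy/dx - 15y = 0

Characteristic equation: 3r² - 12r - 15 = 0
Divide by 3: r² - 4r - 5 = 0
Roots: r = 5, -1 (distinct real)
General solution: y = C₁e^(5x) + C₂e^(-x)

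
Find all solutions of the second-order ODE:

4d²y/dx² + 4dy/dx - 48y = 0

Characteristic equation: 4r² + 4r - 48 = 0
Divide by 4: r² + r - 12 = 0
Roots: r = 3, -4 (distinct real)
General solution: y = C₁e^(3x) + C₂e^(-4x)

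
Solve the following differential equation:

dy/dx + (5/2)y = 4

Using integrating factor method:

General solution: y = 8/5 + Ce^(-5x/2)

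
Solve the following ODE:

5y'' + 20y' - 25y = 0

Characteristic equation: 5r² + 20r - 25 = 0
Divide by 5: r² + 4r - 5 = 0
Roots: r = 1, -5 (distinct real)
General solution: y = C₁e^x + C₂e^(-5x)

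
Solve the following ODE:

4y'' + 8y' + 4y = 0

Characteristic equation: 4r² + 8r + 4 = 0
Divide by 4: r² + 2r + 1 = 0
Factored: (r + 1)² = 0
Repeated root: r = -1
General solution: y = (C₁ + C₂x)e^(-x)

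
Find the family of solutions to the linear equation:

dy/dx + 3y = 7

Using integrating factor method:

General solution: y = 7/3 + Ce^(-3x)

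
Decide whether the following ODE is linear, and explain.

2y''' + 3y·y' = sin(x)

Nonlinear (product y·y')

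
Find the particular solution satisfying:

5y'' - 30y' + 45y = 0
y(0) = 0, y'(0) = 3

General solution: y = (C₁ + C₂x)e^(3x)
Repeated root r = 3
Applying ICs: C₁ = 0, C₂ = 3
Particular solution: y = 3xe^(3x)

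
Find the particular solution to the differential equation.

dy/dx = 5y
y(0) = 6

General solution: y = Ce^(5x)
Applying IC y(0) = 6:
Particular solution: y = 6e^(5x)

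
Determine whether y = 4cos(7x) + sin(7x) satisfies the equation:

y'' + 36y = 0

Verification:
y'' = -196cos(7x) - 49sin(7x)
y'' + 36y ≠ 0 (frequency mismatch: got 49 instead of 36)

No, it is not a solution.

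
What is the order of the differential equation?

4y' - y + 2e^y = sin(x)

The order is 1 (highest derivative is of order 1).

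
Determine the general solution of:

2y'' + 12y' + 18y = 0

Characteristic equation: 2r² + 12r + 18 = 0
Divide by 2: r² + 6r + 9 = 0
Factored: (r + 3)² = 0
Repeated root: r = -3
General solution: y = (C₁ + C₂x)e^(-3x)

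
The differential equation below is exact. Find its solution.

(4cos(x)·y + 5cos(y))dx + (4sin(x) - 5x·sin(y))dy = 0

Verify exactness: ∂M/∂y = ∂N/∂x ✓
Find F(x,y) such that ∂F/∂x = M, ∂F/∂y = N
Solution: 4sin(x)·y + 5x·cos(y) = C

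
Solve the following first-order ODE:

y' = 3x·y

Separating variables and integrating:
ln|y| = 3x^2/2 + C

General solution: y = Ce^(3x^2/2)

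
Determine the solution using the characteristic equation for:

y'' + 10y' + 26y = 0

Characteristic equation: r² + 10r + 26 = 0
Roots: r = -5 ± i (complex conjugates)
General solution: y = e^(-5x)(C₁cos(x) + C₂sin(x))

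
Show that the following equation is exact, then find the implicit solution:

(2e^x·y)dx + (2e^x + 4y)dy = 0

Verify exactness: ∂M/∂y = ∂N/∂x ✓
Find F(x,y) such that ∂F/∂x = M, ∂F/∂y = N
Solution: 2e^x·y + 2y² = C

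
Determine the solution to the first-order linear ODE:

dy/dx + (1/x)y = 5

Using integrating factor method:

General solution: y = (5/2)x + C/x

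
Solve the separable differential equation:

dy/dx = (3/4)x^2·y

Separating variables and integrating:
ln|y| = x^3/4 + C

General solution: y = Ce^(x^3/4)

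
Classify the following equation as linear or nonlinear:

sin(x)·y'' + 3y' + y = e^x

Linear (y and its derivatives appear to the first power only, no products of y terms)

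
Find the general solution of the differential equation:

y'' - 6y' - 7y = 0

Characteristic equation: r² - 6r - 7 = 0
Roots: r = 7, -1 (distinct real)
General solution: y = C₁e^(7x) + C₂e^(-x)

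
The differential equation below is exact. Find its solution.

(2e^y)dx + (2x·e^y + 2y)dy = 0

Verify exactness: ∂M/∂y = ∂N/∂x ✓
Find F(x,y) such that ∂F/∂x = M, ∂F/∂y = N
Solution: 2x·e^y + y² = C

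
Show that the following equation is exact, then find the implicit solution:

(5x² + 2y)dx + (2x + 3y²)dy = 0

Verify exactness: ∂M/∂y = ∂N/∂x ✓
Find F(x,y) such that ∂F/∂x = M, ∂F/∂y = N
Solution: 5x³/3 + 2xy + y³ = C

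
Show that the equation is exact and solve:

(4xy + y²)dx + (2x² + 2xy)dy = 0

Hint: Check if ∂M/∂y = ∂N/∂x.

Verify exactness: ∂M/∂y = ∂N/∂x ✓
Find F(x,y) such that ∂F/∂x = M, ∂F/∂y = N
Solution: 2x²y + xy² = C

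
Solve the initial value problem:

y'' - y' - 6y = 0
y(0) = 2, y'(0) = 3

General solution: y = C₁e^(3x) + C₂e^(-2x)
Applying ICs: C₁ = 7/5, C₂ = 3/5
Particular solution: y = (7/5)e^(3x) + (3/5)e^(-2x)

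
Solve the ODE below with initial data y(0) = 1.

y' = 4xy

General solution: y = Ce^(2x²)
Applying IC y(0) = 1:
Particular solution: y = e^(2x²)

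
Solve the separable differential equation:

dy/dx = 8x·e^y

Separating variables and integrating:
-e^(-y) = 4x² + C

General solution: y = -ln(C - 4x²)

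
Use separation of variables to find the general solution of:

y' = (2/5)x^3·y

Separating variables and integrating:
ln|y| = x^4/10 + C

General solution: y = Ce^(x^4/10)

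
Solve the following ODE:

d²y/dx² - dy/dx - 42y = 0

Characteristic equation: r² - r - 42 = 0
Roots: r = 7, -6 (distinct real)
General solution: y = C₁e^(7x) + C₂e^(-6x)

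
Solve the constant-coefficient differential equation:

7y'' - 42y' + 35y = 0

Characteristic equation: 7r² - 42r + 35 = 0
Divide by 7: r² - 6r + 5 = 0
Roots: r = 5, 1 (distinct real)
General solution: y = C₁e^(5x) + C₂e^x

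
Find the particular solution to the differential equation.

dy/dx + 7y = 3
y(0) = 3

General solution: y = 3/7 + Ce^(-7x)
Applying y(0) = 3: C = 3 - 3/7 = 18/7
Particular solution: y = 3/7 + (18/7)e^(-7x)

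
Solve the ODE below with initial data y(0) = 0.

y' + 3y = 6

General solution: y = 2 + Ce^(-3x)
Applying y(0) = 0: C = 0 - 2 = -2
Particular solution: y = 2 - 2e^(-3x)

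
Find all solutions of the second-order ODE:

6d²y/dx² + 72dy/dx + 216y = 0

Characteristic equation: 6r² + 72r + 216 = 0
Divide by 6: r² + 12r + 36 = 0
Factored: (r + 6)² = 0
Repeated root: r = -6
General solution: y = (C₁ + C₂x)e^(-6x)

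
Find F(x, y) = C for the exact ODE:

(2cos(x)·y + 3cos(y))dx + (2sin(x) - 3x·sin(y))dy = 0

Verify exactness: ∂M/∂y = ∂N/∂x ✓
Find F(x,y) such that ∂F/∂x = M, ∂F/∂y = N
Solution: 2sin(x)·y + 3x·cos(y) = C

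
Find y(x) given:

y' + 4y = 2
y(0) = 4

General solution: y = 1/2 + Ce^(-4x)
Applying y(0) = 4: C = 4 - 1/2 = 7/2
Particular solution: y = 1/2 + (7/2)e^(-4x)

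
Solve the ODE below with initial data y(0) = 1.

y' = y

General solution: y = Ce^x
Applying IC y(0) = 1:
Particular solution: y = e^x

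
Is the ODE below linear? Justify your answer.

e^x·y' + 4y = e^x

Yes. Linear (y and its derivatives appear to the first power only, no products of y terms)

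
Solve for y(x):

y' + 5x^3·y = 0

Using integrating factor method:

General solution: y = Ce^(-5x^4/4)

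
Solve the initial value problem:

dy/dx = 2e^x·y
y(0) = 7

General solution: y = Ce^(2e^x)
Applying IC y(0) = 7:
Particular solution: y = 7e^(2(e^x - 1))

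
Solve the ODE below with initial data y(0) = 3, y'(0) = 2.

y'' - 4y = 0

General solution: y = C₁e^(2x) + C₂e^(-2x)
Applying ICs: C₁ = 2, C₂ = 1
Particular solution: y = 2e^(2x) + e^(-2x)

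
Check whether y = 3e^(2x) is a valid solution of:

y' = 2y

Verification:
y = 3e^(2x)
y' = 6e^(2x)
2y = 6e^(2x)
y' = 2y ✓

Yes, it is a solution.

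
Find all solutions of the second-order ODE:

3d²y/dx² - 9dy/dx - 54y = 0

Characteristic equation: 3r² - 9r - 54 = 0
Divide by 3: r² - 3r - 18 = 0
Roots: r = 6, -3 (distinct real)
General solution: y = C₁e^(6x) + C₂e^(-3x)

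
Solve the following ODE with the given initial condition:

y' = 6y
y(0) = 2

General solution: y = Ce^(6x)
Applying IC y(0) = 2:
Particular solution: y = 2e^(6x)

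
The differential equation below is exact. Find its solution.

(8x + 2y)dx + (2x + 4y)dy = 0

Verify exactness: ∂M/∂y = ∂N/∂x ✓
Find F(x,y) such that ∂F/∂x = M, ∂F/∂y = N
Solution: 4x² + 2xy + 2y² = C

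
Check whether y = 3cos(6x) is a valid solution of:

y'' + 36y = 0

Verification:
y'' = -108cos(6x)
y'' + 36y = 0 ✓

Yes, it is a solution.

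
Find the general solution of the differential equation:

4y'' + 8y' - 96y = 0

Characteristic equation: 4r² + 8r - 96 = 0
Divide by 4: r² + 2r - 24 = 0
Roots: r = 4, -6 (distinct real)
General solution: y = C₁e^(4x) + C₂e^(-6x)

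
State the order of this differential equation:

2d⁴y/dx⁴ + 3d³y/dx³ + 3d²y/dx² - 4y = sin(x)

The order is 4 (highest derivative is of order 4).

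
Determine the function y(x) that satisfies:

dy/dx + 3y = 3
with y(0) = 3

General solution: y = 1 + Ce^(-3x)
Applying y(0) = 3: C = 3 - 1 = 2
Particular solution: y = 1 + 2e^(-3x)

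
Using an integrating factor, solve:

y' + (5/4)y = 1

Using integrating factor method:

General solution: y = 4/5 + Ce^(-5x/4)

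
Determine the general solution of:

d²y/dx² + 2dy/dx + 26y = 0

Characteristic equation: r² + 2r + 26 = 0
Roots: r = -1 ± 5i (complex conjugates)
General solution: y = e^(-x)(C₁cos(5x) + C₂sin(5x))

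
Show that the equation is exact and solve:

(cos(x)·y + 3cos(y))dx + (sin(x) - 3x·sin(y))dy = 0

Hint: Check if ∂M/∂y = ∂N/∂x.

Verify exactness: ∂M/∂y = ∂N/∂x ✓
Find F(x,y) such that ∂F/∂x = M, ∂F/∂y = N
Solution: sin(x)·y + 3x·cos(y) = C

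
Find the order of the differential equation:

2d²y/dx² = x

The order is 2 (highest derivative is of order 2).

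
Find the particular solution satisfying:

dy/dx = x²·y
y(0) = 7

General solution: y = Ce^(x³/3)
Applying IC y(0) = 7:
Particular solution: y = 7e^(x³/3)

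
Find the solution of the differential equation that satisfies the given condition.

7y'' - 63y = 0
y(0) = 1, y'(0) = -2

General solution: y = C₁e^(3x) + C₂e^(-3x)
Applying ICs: C₁ = 1/6, C₂ = 5/6
Particular solution: y = (1/6)e^(3x) + (5/6)e^(-3x)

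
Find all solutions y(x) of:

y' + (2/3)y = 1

Using integrating factor method:

General solution: y = 3/2 + Ce^(-2x/3)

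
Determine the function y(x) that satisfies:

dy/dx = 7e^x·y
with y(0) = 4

General solution: y = Ce^(7e^x)
Applying IC y(0) = 4:
Particular solution: y = 4e^(7(e^x - 1))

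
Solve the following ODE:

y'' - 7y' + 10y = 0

Characteristic equation: r² - 7r + 10 = 0
Roots: r = 5, 2 (distinct real)
General solution: y = C₁e^(5x) + C₂e^(2x)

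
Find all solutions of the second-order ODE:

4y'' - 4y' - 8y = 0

Characteristic equation: 4r² - 4r - 8 = 0
Divide by 4: r² - r - 2 = 0
Roots: r = 2, -1 (distinct real)
General solution: y = C₁e^(2x) + C₂e^(-x)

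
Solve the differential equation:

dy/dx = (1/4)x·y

Separating variables and integrating:
ln|y| = x^2/8 + C

General solution: y = Ce^(x^2/8)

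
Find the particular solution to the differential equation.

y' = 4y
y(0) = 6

General solution: y = Ce^(4x)
Applying IC y(0) = 6:
Particular solution: y = 6e^(4x)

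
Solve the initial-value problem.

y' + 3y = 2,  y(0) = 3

General solution: y = 2/3 + Ce^(-3x)
Applying y(0) = 3: C = 3 - 2/3 = 7/3
Particular solution: y = 2/3 + (7/3)e^(-3x)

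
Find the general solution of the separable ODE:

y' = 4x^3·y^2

Separating variables and integrating:
-1/y = x^4 + C

General solution: y^-1 = -x^4 + C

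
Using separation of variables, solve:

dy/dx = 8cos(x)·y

Separating variables and integrating:
ln|y| = 8sin(x) + C

General solution: y = Ce^(8sin(x))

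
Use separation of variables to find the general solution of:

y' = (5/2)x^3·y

Separating variables and integrating:
ln|y| = 5x^4/8 + C

General solution: y = Ce^(5x^4/8)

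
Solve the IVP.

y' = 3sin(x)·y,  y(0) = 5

General solution: y = Ce^(-3cos(x))
Applying IC y(0) = 5:
Particular solution: y = 5e^(3(1-cos(x)))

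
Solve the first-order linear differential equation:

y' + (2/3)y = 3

Using integrating factor method:

General solution: y = 9/2 + Ce^(-2x/3)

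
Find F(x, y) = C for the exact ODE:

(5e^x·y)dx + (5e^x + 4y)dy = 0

Verify exactness: ∂M/∂y = ∂N/∂x ✓
Find F(x,y) such that ∂F/∂x = M, ∂F/∂y = N
Solution: 5e^x·y + 2y² = C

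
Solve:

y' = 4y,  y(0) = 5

General solution: y = Ce^(4x)
Applying IC y(0) = 5:
Particular solution: y = 5e^(4x)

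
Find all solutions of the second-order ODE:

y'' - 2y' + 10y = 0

Characteristic equation: r² - 2r + 10 = 0
Roots: r = 1 ± 3i (complex conjugates)
General solution: y = e^x(C₁cos(3x) + C₂sin(3x))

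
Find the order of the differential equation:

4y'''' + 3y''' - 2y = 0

The order is 4 (highest derivative is of order 4).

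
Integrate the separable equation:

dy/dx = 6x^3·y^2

Separating variables and integrating:
-1/y = 3x^4/2 + C

General solution: y^-1 = (-3/2)x^4 + C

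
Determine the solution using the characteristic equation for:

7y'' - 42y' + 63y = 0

Characteristic equation: 7r² - 42r + 63 = 0
Divide by 7: r² - 6r + 9 = 0
Factored: (r - 3)² = 0
Repeated root: r = 3
General solution: y = (C₁ + C₂x)e^(3x)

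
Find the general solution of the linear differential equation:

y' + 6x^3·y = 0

Using integrating factor method:

General solution: y = Ce^(-3x^4/2)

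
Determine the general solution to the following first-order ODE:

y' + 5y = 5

Using integrating factor method:

General solution: y = 1 + Ce^(-5x)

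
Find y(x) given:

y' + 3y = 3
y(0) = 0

General solution: y = 1 + Ce^(-3x)
Applying y(0) = 0: C = 0 - 1 = -1
Particular solution: y = 1 - e^(-3x)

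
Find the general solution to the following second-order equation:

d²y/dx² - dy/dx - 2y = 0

Characteristic equation: r² - r - 2 = 0
Roots: r = 2, -1 (distinct real)
General solution: y = C₁e^(2x) + C₂e^(-x)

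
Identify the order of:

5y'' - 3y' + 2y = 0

The order is 2 (highest derivative is of order 2).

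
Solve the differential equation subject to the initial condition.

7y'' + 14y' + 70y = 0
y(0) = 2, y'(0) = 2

General solution: y = e^(-x)(C₁cos(3x) + C₂sin(3x))
Complex roots r = -1 ± 3i
Applying ICs: C₁ = 2, C₂ = 4/3
Particular solution: y = e^(-x)(2cos(3x) + (4/3)sin(3x))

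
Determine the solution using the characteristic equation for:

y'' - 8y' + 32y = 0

Characteristic equation: r² - 8r + 32 = 0
Roots: r = 4 ± 4i (complex conjugates)
General solution: y = e^(4x)(C₁cos(4x) + C₂sin(4x))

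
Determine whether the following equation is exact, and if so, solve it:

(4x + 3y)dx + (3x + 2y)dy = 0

Verify exactness: ∂M/∂y = ∂N/∂x ✓
Find F(x,y) such that ∂F/∂x = M, ∂F/∂y = N
Solution: 2x² + 3xy + y² = C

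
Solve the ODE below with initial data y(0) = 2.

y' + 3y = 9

General solution: y = 3 + Ce^(-3x)
Applying y(0) = 2: C = 2 - 3 = -1
Particular solution: y = 3 - e^(-3x)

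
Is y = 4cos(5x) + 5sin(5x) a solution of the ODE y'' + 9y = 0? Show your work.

Verification:
y'' = -100cos(5x) - 125sin(5x)
y'' + 9y ≠ 0 (frequency mismatch: got 25 instead of 9)

No, it is not a solution.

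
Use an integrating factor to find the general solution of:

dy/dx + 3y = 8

Using integrating factor method:

General solution: y = 8/3 + Ce^(-3x)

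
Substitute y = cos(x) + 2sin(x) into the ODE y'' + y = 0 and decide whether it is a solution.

Verification:
y'' = -cos(x) - 2sin(x)
y'' + y = 0 ✓

Yes, it is a solution.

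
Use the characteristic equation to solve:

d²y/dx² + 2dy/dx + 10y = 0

Characteristic equation: r² + 2r + 10 = 0
Roots: r = -1 ± 3i (complex conjugates)
General solution: y = e^(-x)(C₁cos(3x) + C₂sin(3x))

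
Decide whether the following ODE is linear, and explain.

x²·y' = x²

Linear (y and its derivatives appear to the first power only, no products of y terms)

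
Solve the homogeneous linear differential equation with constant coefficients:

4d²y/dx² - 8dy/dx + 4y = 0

Characteristic equation: 4r² - 8r + 4 = 0
Divide by 4: r² - 2r + 1 = 0
Factored: (r - 1)² = 0
Repeated root: r = 1
General solution: y = (C₁ + C₂x)e^x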